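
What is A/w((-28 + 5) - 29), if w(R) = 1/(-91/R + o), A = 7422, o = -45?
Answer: -642003/2 ≈ -3.2100e+5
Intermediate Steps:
w(R) = 1/(-45 - 91/R) (w(R) = 1/(-91/R - 45) = 1/(-45 - 91/R))
A/w((-28 + 5) - 29) = 7422/((((-28 + 5) - 29)/(-91 - 45*((-28 + 5) - 29)))) = 7422/(((-23 - 29)/(-91 - 45*(-23 - 29)))) = 7422/((-52/(-91 - 45*(-52)))) = 7422/((-52/(-91 + 2340))) = 7422/((-52/2249)) = 7422/((-52*1/2249)) = 7422/(-4/173) = 7422*(-173/4) = -642003/2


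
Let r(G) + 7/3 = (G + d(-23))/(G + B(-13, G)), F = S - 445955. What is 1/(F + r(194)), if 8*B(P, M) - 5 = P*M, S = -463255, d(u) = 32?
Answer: -2895/2632175129 ≈ -1.0999e-6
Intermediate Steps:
B(P, M) = 5/8 + M*P/8 (B(P, M) = 5/8 + (P*M)/8 = 5/8 + (M*P)/8 = 5/8 + M*P/8)
F = -909210 (F = -463255 - 445955 = -909210)
r(G) = -7/3 + (32 + G)/(5/8 - 5*G/8) (r(G) = -7/3 + (G + 32)/(G + (5/8 + (⅛)*G*(-13))) = -7/3 + (32 + G)/(G + (5/8 - 13*G/8)) = -7/3 + (32 + G)/(5/8 - 5*G/8))
1/(F + r(194)) = 1/(-909210 + (733 + 59*194)/(15*(1 - 1*194))) = 1/(-909210 + (733 + 11446)/(15*(1 - 194))) = 1/(-909210 + (1/15)*12179/(-193)) = 1/(-909210 + (1/15)*(-1/193)*12179) = 1/(-909210 - 12179/2895) = 1/(-2632175129/2895) = -2895/2632175129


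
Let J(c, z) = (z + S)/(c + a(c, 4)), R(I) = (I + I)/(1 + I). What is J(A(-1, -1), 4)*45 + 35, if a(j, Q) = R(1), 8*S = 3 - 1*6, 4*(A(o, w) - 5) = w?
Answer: 2915/46 ≈ 63.370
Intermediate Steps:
A(o, w) = 5 + w/4
S = -3/8 (S = (3 - 1*6)/8 = (3 - 6)/8 = (⅛)*(-3) = -3/8 ≈ -0.37500)
R(I) = 2*I/(1 + I) (R(I) = (2*I)/(1 + I) = 2*I/(1 + I))
a(j, Q) = 1 (a(j, Q) = 2*1/(1 + 1) = 2*1/2 = 2*1*(½) = 1)
J(c, z) = (-3/8 + z)/(1 + c) (J(c, z) = (z - 3/8)/(c + 1) = (-3/8 + z)/(1 + c))
J(A(-1, -1), 4)*45 + 35 = ((-3/8 + 4)/(1 + (5 + (¼)*(-1))))*45 + 35 = ((29/8)/(1 + (5 - ¼)))*45 + 35 = ((29/8)/(1 + 19/4))*45 + 35 = ((29/8)/(23/4))*45 + 35 = ((4/23)*(29/8))*45 + 35 = (29/46)*45 + 35 = 1305/46 + 35 = 2915/46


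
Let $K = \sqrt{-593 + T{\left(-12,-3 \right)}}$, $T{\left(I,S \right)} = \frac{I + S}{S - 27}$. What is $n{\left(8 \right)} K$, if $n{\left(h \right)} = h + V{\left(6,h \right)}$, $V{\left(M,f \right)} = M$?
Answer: $7 i \sqrt{2370} \approx 340.78 i$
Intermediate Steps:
$T{\left(I,S \right)} = \frac{I + S}{-27 + S}$
$K = \frac{i \sqrt{2370}}{2}$ ($K = \sqrt{-593 + \frac{-12 - 3}{-27 - 3}} = \sqrt{-593 + \frac{1}{-30} \left(-15\right)} = \sqrt{-593 - - \frac{1}{2}} = \sqrt{-593 + \frac{1}{2}} = \sqrt{- \frac{1185}{2}} = \frac{i \sqrt{2370}}{2} \approx 24.341 i$)
$n{\left(h \right)} = 6 + h$ ($n{\left(h \right)} = h + 6 = 6 + h$)
$n{\left(8 \right)} K = \left(6 + 8\right) \frac{i \sqrt{2370}}{2} = 14 \frac{i \sqrt{2370}}{2} = 7 i \sqrt{2370}$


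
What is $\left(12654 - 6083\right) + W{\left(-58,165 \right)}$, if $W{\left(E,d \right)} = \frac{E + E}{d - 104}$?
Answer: $\frac{400715}{61} \approx 6569.1$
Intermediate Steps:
$W{\left(E,d \right)} = \frac{2 E}{-104 + d}$
$\left(12654 - 6083\right) + W{\left(-58,165 \right)} = \left(12654 - 6083\right) + 2 \left(-58\right) \frac{1}{-104 + 165} = 6571 + 2 \left(-58\right) \frac{1}{61} = 6571 - \frac{116}{61} = \frac{400715}{61}$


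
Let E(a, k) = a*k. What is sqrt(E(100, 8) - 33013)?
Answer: I*sqrt(32213) ≈ 179.48*I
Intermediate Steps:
sqrt(E(100, 8) - 33013) = sqrt(100*8 - 33013) = sqrt(800 - 33013) = sqrt(-32213) = I*sqrt(32213)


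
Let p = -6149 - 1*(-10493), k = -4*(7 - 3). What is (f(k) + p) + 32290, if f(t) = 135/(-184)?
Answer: 6740521/184 ≈ 36633.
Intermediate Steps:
k = -16 (k = -4*4 = -16)
p = 4344 (p = -6149 + 10493 = 4344)
f(t) = -135/184 (f(t) = 135*(-1/184) = -135/184)
(f(k) + p) + 32290 = (-135/184 + 4344) + 32290 = 799161/184 + 32290 = 6740521/184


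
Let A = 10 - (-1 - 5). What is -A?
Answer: -16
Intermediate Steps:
A = 16 (A = 10 - 1*(-6) = 10 + 6 = 16)
-A = -1*16 = -16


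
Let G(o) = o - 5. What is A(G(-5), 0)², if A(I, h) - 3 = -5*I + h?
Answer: 2809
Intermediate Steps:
G(o) = -5 + o
A(I, h) = 3 + h - 5*I (A(I, h) = 3 + (-5*I + h) = 3 + (h - 5*I) = 3 + h - 5*I)
A(G(-5), 0)² = (3 + 0 - 5*(-5 - 5))² = (3 + 0 - 5*(-10))² = (3 + 0 + 50)² = 53² = 2809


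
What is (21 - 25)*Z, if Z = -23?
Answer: 92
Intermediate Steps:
(21 - 25)*Z = (21 - 25)*(-23) = -4*(-23) = 92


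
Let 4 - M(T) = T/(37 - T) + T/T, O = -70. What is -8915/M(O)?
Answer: -953905/391 ≈ -2439.7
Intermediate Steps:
M(T) = 3 - T/(37 - T) (M(T) = 4 - (T/(37 - T) + T/T) = 4 - (T/(37 - T) + 1) = 4 - (1 + T/(37 - T)) = 4 + (-1 - T/(37 - T)) = 3 - T/(37 - T))
-8915/M(O) = -8915*(-37 - 70)/(-111 + 4*(-70)) = -8915*(-107/(-111 - 280)) = -8915/((-1/107*(-391))) = -8915/391/107 = -8915*107/391 = -953905/391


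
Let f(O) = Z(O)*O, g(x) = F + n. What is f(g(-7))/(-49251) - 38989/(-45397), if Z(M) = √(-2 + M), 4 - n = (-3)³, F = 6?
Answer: 38989/45397 - 37*√35/49251 ≈ 0.85440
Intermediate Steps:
n = 31 (n = 4 - 1*(-3)³ = 4 - 1*(-27) = 4 + 27 = 31)
g(x) = 37 (g(x) = 6 + 31 = 37)
f(O) = O*√(-2 + O) (f(O) = √(-2 + O)*O = O*√(-2 + O))
f(g(-7))/(-49251) - 38989/(-45397) = (37*√(-2 + 37))/(-49251) - 38989/(-45397) = (37*√35)*(-1/49251) - 38989*(-1/45397) = -37*√35/49251 + 38989/45397 = 38989/45397 - 37*√35/49251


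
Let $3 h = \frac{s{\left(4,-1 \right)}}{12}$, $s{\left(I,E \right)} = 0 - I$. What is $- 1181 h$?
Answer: $\frac{1181}{9} \approx 131.22$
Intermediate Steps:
$s{\left(I,E \right)} = - I$
$h = - \frac{1}{9}$ ($h = \frac{\left(-1\right) 4 \cdot \frac{1}{12}}{3} = \frac{\left(-4\right) \frac{1}{12}}{3} = \frac{1}{3} \left(- \frac{1}{3}\right) = - \frac{1}{9} \approx -0.11111$)
$- 1181 h = \left(-1181\right) \left(- \frac{1}{9}\right) = \frac{1181}{9}$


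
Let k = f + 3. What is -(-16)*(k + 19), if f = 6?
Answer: 448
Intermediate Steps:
k = 9 (k = 6 + 3 = 9)
-(-16)*(k + 19) = -(-16)*(9 + 19) = -(-16)*28 = -1*(-448) = 448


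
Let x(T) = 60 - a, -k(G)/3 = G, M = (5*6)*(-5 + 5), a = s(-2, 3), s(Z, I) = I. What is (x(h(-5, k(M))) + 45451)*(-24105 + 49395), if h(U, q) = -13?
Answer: 1150897320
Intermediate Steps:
a = 3
M = 0 (M = 30*0 = 0)
k(G) = -3*G
x(T) = 57 (x(T) = 60 - 1*3 = 60 - 3 = 57)
(x(h(-5, k(M))) + 45451)*(-24105 + 49395) = (57 + 45451)*(-24105 + 49395) = 45508*25290 = 1150897320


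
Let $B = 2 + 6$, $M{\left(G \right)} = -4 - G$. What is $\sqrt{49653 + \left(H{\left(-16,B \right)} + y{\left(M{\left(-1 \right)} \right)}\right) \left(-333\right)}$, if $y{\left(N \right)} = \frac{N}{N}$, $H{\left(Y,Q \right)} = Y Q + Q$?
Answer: $24 \sqrt{155} \approx 298.8$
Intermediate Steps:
$B = 8$
$H{\left(Y,Q \right)} = Q + Q Y$ ($H{\left(Y,Q \right)} = Q Y + Q = Q + Q Y$)
$y{\left(N \right)} = 1$
$\sqrt{49653 + \left(H{\left(-16,B \right)} + y{\left(M{\left(-1 \right)} \right)}\right) \left(-333\right)} = \sqrt{49653 + \left(8 \left(1 - 16\right) + 1\right) \left(-333\right)} = \sqrt{49653 + \left(8 \left(-15\right) + 1\right) \left(-333\right)} = \sqrt{49653 + \left(-120 + 1\right) \left(-333\right)} = \sqrt{49653 - -39627} = \sqrt{49653 + 39627} = \sqrt{89280} = 24 \sqrt{155}$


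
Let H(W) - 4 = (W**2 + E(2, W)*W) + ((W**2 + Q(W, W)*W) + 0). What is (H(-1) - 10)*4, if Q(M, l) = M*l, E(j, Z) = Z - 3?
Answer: -4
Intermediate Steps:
E(j, Z) = -3 + Z
H(W) = 4 + W**3 + 2*W**2 + W*(-3 + W) (H(W) = 4 + ((W**2 + (-3 + W)*W) + ((W**2 + (W*W)*W) + 0)) = 4 + ((W**2 + W*(-3 + W)) + ((W**2 + W**2*W) + 0)) = 4 + ((W**2 + W*(-3 + W)) + ((W**2 + W**3) + 0)) = 4 + ((W**2 + W*(-3 + W)) + (W**2 + W**3)) = 4 + (W**3 + 2*W**2 + W*(-3 + W)) = 4 + W**3 + 2*W**2 + W*(-3 + W))
(H(-1) - 10)*4 = ((4 + (-1)**3 - 3*(-1) + 3*(-1)**2) - 10)*4 = ((4 - 1 + 3 + 3*1) - 10)*4 = ((4 - 1 + 3 + 3) - 10)*4 = (9 - 10)*4 = -1*4 = -4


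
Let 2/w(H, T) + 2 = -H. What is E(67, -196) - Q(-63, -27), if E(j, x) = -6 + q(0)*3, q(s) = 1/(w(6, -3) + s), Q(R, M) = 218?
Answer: -236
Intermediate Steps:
w(H, T) = 2/(-2 - H)
q(s) = 1/(-¼ + s) (q(s) = 1/(-2/(2 + 6) + s) = 1/(-2/8 + s) = 1/(-2*⅛ + s) = 1/(-¼ + s))
E(j, x) = -18 (E(j, x) = -6 + (4/(-1 + 4*0))*3 = -6 + (4/(-1 + 0))*3 = -6 + (4/(-1))*3 = -6 + (4*(-1))*3 = -6 - 4*3 = -6 - 12 = -18)
E(67, -196) - Q(-63, -27) = -18 - 1*218 = -18 - 218 = -236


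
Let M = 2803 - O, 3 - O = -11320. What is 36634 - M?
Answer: 45154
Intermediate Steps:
O = 11323 (O = 3 - 1*(-11320) = 3 + 11320 = 11323)
M = -8520 (M = 2803 - 1*11323 = 2803 - 11323 = -8520)
36634 - M = 36634 - 1*(-8520) = 36634 + 8520 = 45154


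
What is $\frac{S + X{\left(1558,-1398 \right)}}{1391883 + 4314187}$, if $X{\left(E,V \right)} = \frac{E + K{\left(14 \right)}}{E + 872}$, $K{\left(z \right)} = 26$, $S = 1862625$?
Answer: $\frac{251454463}{770319450} \approx 0.32643$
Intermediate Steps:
$X{\left(E,V \right)} = \frac{26 + E}{872 + E}$ ($X{\left(E,V \right)} = \frac{E + 26}{E + 872} = \frac{26 + E}{872 + E}$)
$\frac{S + X{\left(1558,-1398 \right)}}{1391883 + 4314187} = \frac{1862625 + \frac{26 + 1558}{872 + 1558}}{1391883 + 4314187} = \frac{1862625 + \frac{1}{2430} \cdot 1584}{5706070} = \left(1862625 + \frac{1}{2430} \cdot 1584\right) \frac{1}{5706070} = \left(1862625 + \frac{88}{135}\right) \frac{1}{5706070} = \frac{251454463}{135} \cdot \frac{1}{5706070} = \frac{251454463}{770319450}$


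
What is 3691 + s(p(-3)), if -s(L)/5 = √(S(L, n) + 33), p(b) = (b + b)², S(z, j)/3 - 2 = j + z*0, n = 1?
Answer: 3691 - 5*√42 ≈ 3658.6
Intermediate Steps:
S(z, j) = 6 + 3*j (S(z, j) = 6 + 3*(j + z*0) = 6 + 3*(j + 0) = 6 + 3*j)
p(b) = 4*b² (p(b) = (2*b)² = 4*b²)
s(L) = -5*√42 (s(L) = -5*√((6 + 3*1) + 33) = -5*√((6 + 3) + 33) = -5*√(9 + 33) = -5*√42)
3691 + s(p(-3)) = 3691 - 5*√42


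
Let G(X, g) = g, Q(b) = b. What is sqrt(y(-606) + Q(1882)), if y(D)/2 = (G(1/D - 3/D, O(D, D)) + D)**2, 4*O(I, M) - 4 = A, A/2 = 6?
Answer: sqrt(726690) ≈ 852.46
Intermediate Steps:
A = 12 (A = 2*6 = 12)
O(I, M) = 4 (O(I, M) = 1 + (1/4)*12 = 1 + 3 = 4)
y(D) = 2*(4 + D)**2
sqrt(y(-606) + Q(1882)) = sqrt(2*(4 - 606)**2 + 1882) = sqrt(2*(-602)**2 + 1882) = sqrt(2*362404 + 1882) = sqrt(724808 + 1882) = sqrt(726690)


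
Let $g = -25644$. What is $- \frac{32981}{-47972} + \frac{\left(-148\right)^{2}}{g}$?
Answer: $- \frac{51253481}{307548492} \approx -0.16665$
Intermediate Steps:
$- \frac{32981}{-47972} + \frac{\left(-148\right)^{2}}{g} = - \frac{32981}{-47972} + \frac{\left(-148\right)^{2}}{-25644} = \left(-32981\right) \left(- \frac{1}{47972}\right) + 21904 \left(- \frac{1}{25644}\right) = \frac{32981}{47972} - \frac{5476}{6411} = - \frac{51253481}{307548492}$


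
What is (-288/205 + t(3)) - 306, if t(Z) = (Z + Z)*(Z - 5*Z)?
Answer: -77778/205 ≈ -379.40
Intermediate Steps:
t(Z) = -8*Z² (t(Z) = (2*Z)*(-4*Z) = -8*Z²)
(-288/205 + t(3)) - 306 = (-288/205 - 8*3²) - 306 = (-288*1/205 - 8*9) - 306 = (-288/205 - 72) - 306 = -15048/205 - 306 = -77778/205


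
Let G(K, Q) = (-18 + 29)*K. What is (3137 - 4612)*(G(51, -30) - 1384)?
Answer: 1213925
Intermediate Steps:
G(K, Q) = 11*K
(3137 - 4612)*(G(51, -30) - 1384) = (3137 - 4612)*(11*51 - 1384) = -1475*(561 - 1384) = -1475*(-823) = 1213925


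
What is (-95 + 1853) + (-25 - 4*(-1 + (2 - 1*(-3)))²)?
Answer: 1669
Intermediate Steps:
(-95 + 1853) + (-25 - 4*(-1 + (2 - 1*(-3)))²) = 1758 + (-25 - 4*(-1 + (2 + 3))²) = 1758 + (-25 - 4*(-1 + 5)²) = 1758 + (-25 - 4*4²) = 1758 + (-25 - 4*16) = 1758 + (-25 - 64) = 1758 - 89 = 1669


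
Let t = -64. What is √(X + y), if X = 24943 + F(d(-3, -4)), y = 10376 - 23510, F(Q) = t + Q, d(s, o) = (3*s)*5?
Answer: 30*√13 ≈ 108.17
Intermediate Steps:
d(s, o) = 15*s
F(Q) = -64 + Q
y = -13134
X = 24834 (X = 24943 + (-64 + 15*(-3)) = 24943 + (-64 - 45) = 24943 - 109 = 24834)
√(X + y) = √(24834 - 13134) = √11700 = 30*√13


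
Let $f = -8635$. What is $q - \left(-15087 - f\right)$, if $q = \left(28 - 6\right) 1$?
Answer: $6474$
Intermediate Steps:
$q = 22$ ($q = 22 \cdot 1 = 22$)
$q - \left(-15087 - f\right) = 22 - \left(-15087 - -8635\right) = 22 - \left(-15087 + 8635\right) = 22 - -6452 = 22 + 6452 = 6474$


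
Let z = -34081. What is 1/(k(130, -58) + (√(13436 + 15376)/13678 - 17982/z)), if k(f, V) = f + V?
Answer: 26803776606799362/1944014211140102939 - 7943598082679*√3/5832042633420308817 ≈ 0.013785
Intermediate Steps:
k(f, V) = V + f
1/(k(130, -58) + (√(13436 + 15376)/13678 - 17982/z)) = 1/((-58 + 130) + (√(13436 + 15376)/13678 - 17982/(-34081))) = 1/(72 + (√28812*(1/13678) - 17982*(-1/34081))) = 1/(72 + ((98*√3)*(1/13678) + 17982/34081)) = 1/(72 + (7*√3/977 + 17982/34081)) = 1/(72 + (17982/34081 + 7*√3/977)) = 1/(2471814/34081 + 7*√3/977)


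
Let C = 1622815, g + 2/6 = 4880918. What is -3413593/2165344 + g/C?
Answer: 15087707579147/10541858170080 ≈ 1.4312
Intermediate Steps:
g = 14642753/3 (g = -⅓ + 4880918 = 14642753/3 ≈ 4.8809e+6)
-3413593/2165344 + g/C = -3413593/2165344 + (14642753/3)/1622815 = -3413593*1/2165344 + (14642753/3)*(1/1622815) = -3413593/2165344 + 14642753/4868445 = 15087707579147/10541858170080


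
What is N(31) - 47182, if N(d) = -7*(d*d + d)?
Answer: -54126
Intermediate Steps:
N(d) = -7*d - 7*d**2 (N(d) = -7*(d**2 + d) = -7*(d + d**2) = -7*d - 7*d**2)
N(31) - 47182 = -7*31*(1 + 31) - 47182 = -7*31*32 - 47182 = -6944 - 47182 = -54126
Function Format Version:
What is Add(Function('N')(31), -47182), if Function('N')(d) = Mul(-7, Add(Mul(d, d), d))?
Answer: -54126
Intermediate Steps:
Function('N')(d) = Add(Mul(-7, d), Mul(-7, Pow(d, 2))) (Function('N')(d) = Mul(-7, Add(Pow(d, 2), d)) = Mul(-7, Add(d, Pow(d, 2))) = Add(Mul(-7, d), Mul(-7, Pow(d, 2))))
Add(Function('N')(31), -47182) = Add(Mul(-7, 31, Add(1, 31)), -47182) = Add(Mul(-7, 31, 32), -47182) = Add(-6944, -47182) = -54126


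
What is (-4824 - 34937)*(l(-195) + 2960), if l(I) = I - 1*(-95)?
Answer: -113716460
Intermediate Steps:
l(I) = 95 + I (l(I) = I + 95 = 95 + I)
(-4824 - 34937)*(l(-195) + 2960) = (-4824 - 34937)*((95 - 195) + 2960) = -39761*(-100 + 2960) = -39761*2860 = -113716460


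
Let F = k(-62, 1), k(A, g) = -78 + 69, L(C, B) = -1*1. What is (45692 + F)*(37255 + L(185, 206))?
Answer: 1701874482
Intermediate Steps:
L(C, B) = -1
k(A, g) = -9
F = -9
(45692 + F)*(37255 + L(185, 206)) = (45692 - 9)*(37255 - 1) = 45683*37254 = 1701874482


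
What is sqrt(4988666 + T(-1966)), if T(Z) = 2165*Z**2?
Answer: sqrt(8373051406) ≈ 91504.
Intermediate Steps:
sqrt(4988666 + T(-1966)) = sqrt(4988666 + 2165*(-1966)**2) = sqrt(4988666 + 2165*3865156) = sqrt(4988666 + 8368062740) = sqrt(8373051406)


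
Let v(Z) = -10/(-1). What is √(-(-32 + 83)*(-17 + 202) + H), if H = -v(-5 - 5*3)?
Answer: I*√9445 ≈ 97.185*I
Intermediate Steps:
v(Z) = 10 (v(Z) = -10*(-1) = 10)
H = -10 (H = -1*10 = -10)
√(-(-32 + 83)*(-17 + 202) + H) = √(-(-32 + 83)*(-17 + 202) - 10) = √(-51*185 - 10) = √(-1*9435 - 10) = √(-9435 - 10) = √(-9445) = I*√9445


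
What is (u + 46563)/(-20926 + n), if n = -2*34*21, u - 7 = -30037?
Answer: -16533/22354 ≈ -0.73960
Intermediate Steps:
u = -30030 (u = 7 - 30037 = -30030)
n = -1428 (n = -68*21 = -1428)
(u + 46563)/(-20926 + n) = (-30030 + 46563)/(-20926 - 1428) = 16533/(-22354) = 16533*(-1/22354) = -16533/22354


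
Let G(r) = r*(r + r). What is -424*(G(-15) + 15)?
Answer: -197160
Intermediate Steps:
G(r) = 2*r² (G(r) = r*(2*r) = 2*r²)
-424*(G(-15) + 15) = -424*(2*(-15)² + 15) = -424*(2*225 + 15) = -424*(450 + 15) = -424*465 = -197160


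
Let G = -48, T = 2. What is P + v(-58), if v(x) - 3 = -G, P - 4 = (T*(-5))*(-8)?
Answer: 135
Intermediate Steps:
P = 84 (P = 4 + (2*(-5))*(-8) = 4 - 10*(-8) = 4 + 80 = 84)
v(x) = 51 (v(x) = 3 - 1*(-48) = 3 + 48 = 51)
P + v(-58) = 84 + 51 = 135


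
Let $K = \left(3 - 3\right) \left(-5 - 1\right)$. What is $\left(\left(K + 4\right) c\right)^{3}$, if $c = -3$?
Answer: $-1728$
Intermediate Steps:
$K = 0$ ($K = 0 \left(-6\right) = 0$)
$\left(\left(K + 4\right) c\right)^{3} = \left(\left(0 + 4\right) \left(-3\right)\right)^{3} = \left(4 \left(-3\right)\right)^{3} = \left(-12\right)^{3} = -1728$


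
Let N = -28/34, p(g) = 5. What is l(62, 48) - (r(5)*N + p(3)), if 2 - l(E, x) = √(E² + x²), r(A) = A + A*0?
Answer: 19/17 - 2*√1537 ≈ -77.292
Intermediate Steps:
r(A) = A (r(A) = A + 0 = A)
N = -14/17 (N = -28*1/34 = -14/17 ≈ -0.82353)
l(E, x) = 2 - √(E² + x²)
l(62, 48) - (r(5)*N + p(3)) = (2 - √(62² + 48²)) - (5*(-14/17) + 5) = (2 - √(3844 + 2304)) - (-70/17 + 5) = (2 - √6148) - 1*15/17 = (2 - 2*√1537) - 15/17 = 19/17 - 2*√1537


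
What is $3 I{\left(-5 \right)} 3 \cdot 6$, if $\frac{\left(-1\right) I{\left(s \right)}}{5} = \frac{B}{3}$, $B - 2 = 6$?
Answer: $-720$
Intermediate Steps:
$B = 8$ ($B = 2 + 6 = 8$)
$I{\left(s \right)} = - \frac{40}{3}$ ($I{\left(s \right)} = - 5 \cdot \frac{8}{3} = - 5 \cdot 8 \cdot \frac{1}{3} = \left(-5\right) \frac{8}{3} = - \frac{40}{3}$)
$3 I{\left(-5 \right)} 3 \cdot 6 = 3 \left(- \frac{40}{3}\right) 3 \cdot 6 = \left(-40\right) 18 = -720$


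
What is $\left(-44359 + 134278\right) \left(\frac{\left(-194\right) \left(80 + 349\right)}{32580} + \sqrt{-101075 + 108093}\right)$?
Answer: $- \frac{415755483}{1810} + 989109 \sqrt{58} \approx 7.3031 \cdot 10^{6}$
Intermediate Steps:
$\left(-44359 + 134278\right) \left(\frac{\left(-194\right) \left(80 + 349\right)}{32580} + \sqrt{-101075 + 108093}\right) = 89919 \left(\left(-194\right) 429 \cdot \frac{1}{32580} + \sqrt{7018}\right) = 89919 \left(\left(-83226\right) \frac{1}{32580} + 11 \sqrt{58}\right) = 89919 \left(- \frac{13871}{5430} + 11 \sqrt{58}\right) = - \frac{415755483}{1810} + 989109 \sqrt{58}$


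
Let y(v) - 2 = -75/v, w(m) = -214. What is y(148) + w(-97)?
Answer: -31451/148 ≈ -212.51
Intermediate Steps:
y(v) = 2 - 75/v
y(148) + w(-97) = (2 - 75/148) - 214 = 221/148 - 214 = -31451/148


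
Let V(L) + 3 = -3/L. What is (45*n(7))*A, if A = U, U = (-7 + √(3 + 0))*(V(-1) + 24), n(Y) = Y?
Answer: -52920 + 7560*√3 ≈ -39826.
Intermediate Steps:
V(L) = -3 - 3/L
U = -168 + 24*√3 (U = (-7 + √(3 + 0))*((-3 - 3/(-1)) + 24) = (-7 + √3)*((-3 - 3*(-1)) + 24) = (-7 + √3)*((-3 + 3) + 24) = (-7 + √3)*(0 + 24) = (-7 + √3)*24 = -168 + 24*√3 ≈ -126.43)
A = -168 + 24*√3 ≈ -126.43
(45*n(7))*A = (45*7)*(-168 + 24*√3) = 315*(-168 + 24*√3) = -52920 + 7560*√3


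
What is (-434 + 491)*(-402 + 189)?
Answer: -12141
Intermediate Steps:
(-434 + 491)*(-402 + 189) = 57*(-213) = -12141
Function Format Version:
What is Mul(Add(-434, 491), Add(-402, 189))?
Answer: -12141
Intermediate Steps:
Mul(Add(-434, 491), Add(-402, 189)) = Mul(57, -213) = -12141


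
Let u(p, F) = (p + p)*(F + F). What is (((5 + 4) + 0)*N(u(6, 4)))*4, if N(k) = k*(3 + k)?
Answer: 342144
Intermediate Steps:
u(p, F) = 4*F*p (u(p, F) = (2*p)*(2*F) = 4*F*p)
(((5 + 4) + 0)*N(u(6, 4)))*4 = (((5 + 4) + 0)*((4*4*6)*(3 + 4*4*6)))*4 = ((9 + 0)*(96*(3 + 96)))*4 = (9*(96*99))*4 = (9*9504)*4 = 85536*4 = 342144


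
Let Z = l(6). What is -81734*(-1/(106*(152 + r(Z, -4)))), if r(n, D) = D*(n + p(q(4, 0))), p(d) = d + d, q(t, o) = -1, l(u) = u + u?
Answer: 40867/5936 ≈ 6.8846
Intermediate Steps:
l(u) = 2*u
p(d) = 2*d
Z = 12 (Z = 2*6 = 12)
r(n, D) = D*(-2 + n) (r(n, D) = D*(n + 2*(-1)) = D*(n - 2) = D*(-2 + n))
-81734*(-1/(106*(152 + r(Z, -4)))) = -81734*(-1/(106*(152 - 4*(-2 + 12)))) = -81734*(-1/(106*(152 - 4*10))) = -81734*(-1/(106*(152 - 40))) = -81734/((-106*112)) = -81734/(-11872) = -81734*(-1/11872) = 40867/5936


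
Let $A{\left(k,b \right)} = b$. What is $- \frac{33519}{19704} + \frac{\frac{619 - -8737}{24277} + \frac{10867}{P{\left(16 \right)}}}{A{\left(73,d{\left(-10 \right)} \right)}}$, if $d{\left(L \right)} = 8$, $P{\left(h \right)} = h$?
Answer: $\frac{212377658219}{2551221376} \approx 83.245$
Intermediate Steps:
$- \frac{33519}{19704} + \frac{\frac{619 - -8737}{24277} + \frac{10867}{P{\left(16 \right)}}}{A{\left(73,d{\left(-10 \right)} \right)}} = - \frac{33519}{19704} + \frac{\frac{619 - -8737}{24277} + \frac{10867}{16}}{8} = \left(-33519\right) \frac{1}{19704} + \left(\left(619 + 8737\right) \frac{1}{24277} + 10867 \cdot \frac{1}{16}\right) \frac{1}{8} = - \frac{11173}{6568} + \left(9356 \cdot \frac{1}{24277} + \frac{10867}{16}\right) \frac{1}{8} = - \frac{11173}{6568} + \left(\frac{9356}{24277} + \frac{10867}{16}\right) \frac{1}{8} = - \frac{11173}{6568} + \frac{263967855}{388432} \cdot \frac{1}{8} = - \frac{11173}{6568} + \frac{263967855}{3107456} = \frac{212377658219}{2551221376}$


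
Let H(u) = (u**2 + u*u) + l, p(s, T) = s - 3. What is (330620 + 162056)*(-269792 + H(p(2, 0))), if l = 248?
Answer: -132796874392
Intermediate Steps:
p(s, T) = -3 + s
H(u) = 248 + 2*u**2 (H(u) = (u**2 + u*u) + 248 = (u**2 + u**2) + 248 = 2*u**2 + 248 = 248 + 2*u**2)
(330620 + 162056)*(-269792 + H(p(2, 0))) = (330620 + 162056)*(-269792 + (248 + 2*(-3 + 2)**2)) = 492676*(-269792 + (248 + 2*(-1)**2)) = 492676*(-269792 + (248 + 2*1)) = 492676*(-269792 + (248 + 2)) = 492676*(-269792 + 250) = 492676*(-269542) = -132796874392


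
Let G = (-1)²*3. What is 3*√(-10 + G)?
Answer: 3*I*√7 ≈ 7.9373*I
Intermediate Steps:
G = 3 (G = 1*3 = 3)
3*√(-10 + G) = 3*√(-10 + 3) = 3*√(-7) = 3*(I*√7) = 3*I*√7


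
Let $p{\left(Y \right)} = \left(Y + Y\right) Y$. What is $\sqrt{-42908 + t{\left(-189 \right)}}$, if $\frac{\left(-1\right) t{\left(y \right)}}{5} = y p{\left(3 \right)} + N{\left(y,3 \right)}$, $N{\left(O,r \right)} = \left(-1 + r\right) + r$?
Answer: $i \sqrt{25923} \approx 161.01 i$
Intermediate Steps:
$p{\left(Y \right)} = 2 Y^{2}$ ($p{\left(Y \right)} = 2 Y Y = 2 Y^{2}$)
$N{\left(O,r \right)} = -1 + 2 r$
$t{\left(y \right)} = -25 - 90 y$ ($t{\left(y \right)} = - 5 \left(y 2 \cdot 3^{2} + \left(-1 + 2 \cdot 3\right)\right) = - 5 \left(y 2 \cdot 9 + \left(-1 + 6\right)\right) = - 5 \left(y 18 + 5\right) = - 5 \left(18 y + 5\right) = - 5 \left(5 + 18 y\right) = -25 - 90 y$)
$\sqrt{-42908 + t{\left(-189 \right)}} = \sqrt{-42908 - -16985} = \sqrt{-42908 + \left(-25 + 17010\right)} = \sqrt{-42908 + 16985} = \sqrt{-25923} = i \sqrt{25923}$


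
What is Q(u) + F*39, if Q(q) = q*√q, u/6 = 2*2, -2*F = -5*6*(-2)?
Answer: -1170 + 48*√6 ≈ -1052.4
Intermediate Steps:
F = -30 (F = -(-5*6)*(-2)/2 = -(-15)*(-2) = -½*60 = -30)
u = 24 (u = 6*(2*2) = 6*4 = 24)
Q(q) = q^(3/2)
Q(u) + F*39 = 24^(3/2) - 30*39 = 48*√6 - 1170 = -1170 + 48*√6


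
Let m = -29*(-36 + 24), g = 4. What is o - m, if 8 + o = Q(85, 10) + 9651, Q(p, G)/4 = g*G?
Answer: 9455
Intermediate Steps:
Q(p, G) = 16*G (Q(p, G) = 4*(4*G) = 16*G)
m = 348 (m = -29*(-12) = 348)
o = 9803 (o = -8 + (16*10 + 9651) = -8 + (160 + 9651) = -8 + 9811 = 9803)
o - m = 9803 - 1*348 = 9803 - 348 = 9455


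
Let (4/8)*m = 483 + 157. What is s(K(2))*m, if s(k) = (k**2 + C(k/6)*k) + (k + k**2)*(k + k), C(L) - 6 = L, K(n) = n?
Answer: 156160/3 ≈ 52053.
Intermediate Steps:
m = 1280 (m = 2*(483 + 157) = 2*640 = 1280)
C(L) = 6 + L
s(k) = k**2 + k*(6 + k/6) + 2*k*(k + k**2) (s(k) = (k**2 + (6 + k/6)*k) + (k + k**2)*(k + k) = (k**2 + (6 + k*(1/6))*k) + (k + k**2)*(2*k) = (k**2 + (6 + k/6)*k) + 2*k*(k + k**2) = (k**2 + k*(6 + k/6)) + 2*k*(k + k**2) = k**2 + k*(6 + k/6) + 2*k*(k + k**2))
s(K(2))*m = ((1/6)*2*(36 + 12*2**2 + 19*2))*1280 = ((1/6)*2*(36 + 12*4 + 38))*1280 = ((1/6)*2*(36 + 48 + 38))*1280 = ((1/6)*2*122)*1280 = (122/3)*1280 = 156160/3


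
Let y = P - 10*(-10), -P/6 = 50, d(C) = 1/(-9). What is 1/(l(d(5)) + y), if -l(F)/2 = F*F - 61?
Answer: -81/6320 ≈ -0.012816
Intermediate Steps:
d(C) = -⅑
P = -300 (P = -6*50 = -300)
y = -200 (y = -300 - 10*(-10) = -300 + 100 = -200)
l(F) = 122 - 2*F² (l(F) = -2*(F*F - 61) = -2*(F² - 61) = -2*(-61 + F²) = 122 - 2*F²)
1/(l(d(5)) + y) = 1/((122 - 2*(-⅑)²) - 200) = 1/((122 - 2*1/81) - 200) = 1/((122 - 2/81) - 200) = 1/(9880/81 - 200) = 1/(-6320/81) = -81/6320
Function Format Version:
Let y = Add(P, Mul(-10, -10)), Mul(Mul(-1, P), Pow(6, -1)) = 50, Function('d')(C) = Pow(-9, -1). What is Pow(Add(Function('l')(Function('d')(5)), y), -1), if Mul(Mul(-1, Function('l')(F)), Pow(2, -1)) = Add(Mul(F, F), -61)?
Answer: Rational(-81, 6320) ≈ -0.012816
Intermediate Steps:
Function('d')(C) = Rational(-1, 9)
P = -300 (P = Mul(-6, 50) = -300)
y = -200 (y = Add(-300, Mul(-10, -10)) = Add(-300, 100) = -200)
Function('l')(F) = Add(122, Mul(-2, Pow(F, 2))) (Function('l')(F) = Mul(-2, Add(Mul(F, F), -61)) = Mul(-2, Add(Pow(F, 2), -61)) = Mul(-2, Add(-61, Pow(F, 2))) = Add(122, Mul(-2, Pow(F, 2))))
Pow(Add(Function('l')(Function('d')(5)), y), -1) = Pow(Add(Add(122, Mul(-2, Pow(Rational(-1, 9), 2))), -200), -1) = Pow(Add(Add(122, Mul(-2, Rational(1, 81))), -200), -1) = Pow(Add(Add(122, Rational(-2, 81)), -200), -1) = Pow(Add(Rational(9880, 81), -200), -1) = Pow(Rational(-6320, 81), -1) = Rational(-81, 6320)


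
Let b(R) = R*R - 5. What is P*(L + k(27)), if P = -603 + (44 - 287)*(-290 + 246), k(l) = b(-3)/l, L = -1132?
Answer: -34257760/3 ≈ -1.1419e+7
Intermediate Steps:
b(R) = -5 + R² (b(R) = R² - 5 = -5 + R²)
k(l) = 4/l (k(l) = (-5 + (-3)²)/l = (-5 + 9)/l = 4/l)
P = 10089 (P = -603 - 243*(-44) = -603 + 10692 = 10089)
P*(L + k(27)) = 10089*(-1132 + 4/27) = 10089*(-30560/27) = -34257760/3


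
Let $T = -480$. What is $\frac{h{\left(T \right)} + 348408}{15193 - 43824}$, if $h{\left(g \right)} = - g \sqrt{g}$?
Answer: $- \frac{348408}{28631} - \frac{1920 i \sqrt{30}}{28631} \approx -12.169 - 0.3673 i$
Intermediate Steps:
$h{\left(g \right)} = - g^{\frac{3}{2}}$
$\frac{h{\left(T \right)} + 348408}{15193 - 43824} = \frac{- \left(-480\right)^{\frac{3}{2}} + 348408}{15193 - 43824} = \frac{- \left(-1920\right) i \sqrt{30} + 348408}{-28631} = \left(1920 i \sqrt{30} + 348408\right) \left(- \frac{1}{28631}\right) = \left(348408 + 1920 i \sqrt{30}\right) \left(- \frac{1}{28631}\right) = - \frac{348408}{28631} - \frac{1920 i \sqrt{30}}{28631}$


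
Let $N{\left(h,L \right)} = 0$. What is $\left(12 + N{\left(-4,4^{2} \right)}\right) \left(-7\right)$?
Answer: $-84$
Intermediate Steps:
$\left(12 + N{\left(-4,4^{2} \right)}\right) \left(-7\right) = \left(12 + 0\right) \left(-7\right) = 12 \left(-7\right) = -84$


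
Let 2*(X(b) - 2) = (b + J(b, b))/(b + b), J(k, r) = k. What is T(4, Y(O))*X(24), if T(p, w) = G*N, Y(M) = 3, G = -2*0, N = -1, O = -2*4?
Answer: 0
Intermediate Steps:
O = -8
G = 0
T(p, w) = 0 (T(p, w) = 0*(-1) = 0)
X(b) = 5/2 (X(b) = 2 + ((b + b)/(b + b))/2 = 2 + ((2*b)/((2*b)))/2 = 2 + ((2*b)*(1/(2*b)))/2 = 2 + (½)*1 = 2 + ½ = 5/2)
T(4, Y(O))*X(24) = 0*(5/2) = 0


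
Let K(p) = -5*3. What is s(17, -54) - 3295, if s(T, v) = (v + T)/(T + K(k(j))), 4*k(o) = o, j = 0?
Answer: -6627/2 ≈ -3313.5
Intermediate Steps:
k(o) = o/4
K(p) = -15
s(T, v) = (T + v)/(-15 + T) (s(T, v) = (v + T)/(T - 15) = (T + v)/(-15 + T))
s(17, -54) - 3295 = (17 - 54)/(-15 + 17) - 3295 = -37/2 - 3295 = -6627/2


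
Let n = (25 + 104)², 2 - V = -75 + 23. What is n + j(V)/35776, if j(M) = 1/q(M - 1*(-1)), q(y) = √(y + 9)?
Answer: 4762787329/286208 ≈ 16641.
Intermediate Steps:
q(y) = √(9 + y)
V = 54 (V = 2 - (-75 + 23) = 2 - 1*(-52) = 2 + 52 = 54)
j(M) = (10 + M)^(-½) (j(M) = 1/(√(9 + (M - 1*(-1)))) = 1/(√(9 + (M + 1))) = 1/(√(9 + (1 + M))) = 1/(√(10 + M)) = (10 + M)^(-½))
n = 16641 (n = 129² = 16641)
n + j(V)/35776 = 16641 + 1/(√(10 + 54)*35776) = 16641 + (1/35776)/√64 = 16641 + (⅛)*(1/35776) = 16641 + 1/286208 = 4762787329/286208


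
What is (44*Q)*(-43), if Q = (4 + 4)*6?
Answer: -90816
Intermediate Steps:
Q = 48 (Q = 8*6 = 48)
(44*Q)*(-43) = (44*48)*(-43) = 2112*(-43) = -90816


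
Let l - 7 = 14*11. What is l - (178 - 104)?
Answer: 87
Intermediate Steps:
l = 161 (l = 7 + 14*11 = 7 + 154 = 161)
l - (178 - 104) = 161 - (178 - 104) = 161 - 1*74 = 161 - 74 = 87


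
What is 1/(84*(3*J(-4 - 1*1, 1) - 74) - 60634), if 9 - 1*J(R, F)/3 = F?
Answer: -1/60802 ≈ -1.6447e-5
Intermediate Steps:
J(R, F) = 27 - 3*F
1/(84*(3*J(-4 - 1*1, 1) - 74) - 60634) = 1/(84*(3*(27 - 3*1) - 74) - 60634) = 1/(84*(3*(27 - 3) - 74) - 60634) = 1/(84*(3*24 - 74) - 60634) = 1/(84*(72 - 74) - 60634) = 1/(84*(-2) - 60634) = 1/(-168 - 60634) = 1/(-60802) = -1/60802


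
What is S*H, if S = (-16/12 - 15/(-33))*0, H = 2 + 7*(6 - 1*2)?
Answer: 0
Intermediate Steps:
H = 30 (H = 2 + 7*(6 - 2) = 2 + 7*4 = 2 + 28 = 30)
S = 0 (S = (-16*1/12 - 15*(-1/33))*0 = (-4/3 + 5/11)*0 = -29/33*0 = 0)
S*H = 0*30 = 0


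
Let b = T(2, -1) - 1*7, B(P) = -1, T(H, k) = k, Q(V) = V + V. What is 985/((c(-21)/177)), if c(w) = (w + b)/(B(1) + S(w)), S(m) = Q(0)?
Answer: 174345/29 ≈ 6011.9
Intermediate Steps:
Q(V) = 2*V
S(m) = 0 (S(m) = 2*0 = 0)
b = -8 (b = -1 - 1*7 = -1 - 7 = -8)
c(w) = 8 - w (c(w) = (w - 8)/(-1 + 0) = (-8 + w)/(-1) = (-8 + w)*(-1) = 8 - w)
985/((c(-21)/177)) = 985/(((8 - 1*(-21))/177)) = 985/(((8 + 21)*(1/177))) = 985/((29*(1/177))) = 985/(29/177) = 985*(177/29) = 174345/29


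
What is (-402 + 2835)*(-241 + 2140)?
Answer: 4620267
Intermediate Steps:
(-402 + 2835)*(-241 + 2140) = 2433*1899 = 4620267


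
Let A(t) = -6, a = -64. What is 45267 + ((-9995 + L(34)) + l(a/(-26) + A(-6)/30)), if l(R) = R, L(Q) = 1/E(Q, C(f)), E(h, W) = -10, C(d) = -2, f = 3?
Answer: 4585641/130 ≈ 35274.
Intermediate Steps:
L(Q) = -⅒ (L(Q) = 1/(-10) = -⅒)
45267 + ((-9995 + L(34)) + l(a/(-26) + A(-6)/30)) = 45267 + ((-9995 - ⅒) + (-64/(-26) - 6/30)) = 45267 + (-99951/10 + (-64*(-1/26) - 6*1/30)) = 45267 + (-99951/10 + (32/13 - ⅕)) = 45267 + (-99951/10 + 147/65) = 45267 - 1299069/130 = 4585641/130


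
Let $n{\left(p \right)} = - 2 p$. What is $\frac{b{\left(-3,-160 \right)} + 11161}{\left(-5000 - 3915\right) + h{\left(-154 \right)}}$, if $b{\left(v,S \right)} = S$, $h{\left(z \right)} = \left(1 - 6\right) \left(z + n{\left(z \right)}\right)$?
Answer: $- \frac{11001}{9685} \approx -1.1359$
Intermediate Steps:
$h{\left(z \right)} = 5 z$ ($h{\left(z \right)} = \left(1 - 6\right) \left(z - 2 z\right) = - 5 \left(- z\right) = 5 z$)
$\frac{b{\left(-3,-160 \right)} + 11161}{\left(-5000 - 3915\right) + h{\left(-154 \right)}} = \frac{-160 + 11161}{\left(-5000 - 3915\right) + 5 \left(-154\right)} = \frac{11001}{-8915 - 770} = \frac{11001}{-9685} = 11001 \left(- \frac{1}{9685}\right) = - \frac{11001}{9685}$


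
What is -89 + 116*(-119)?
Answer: -13893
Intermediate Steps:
-89 + 116*(-119) = -89 - 13804 = -13893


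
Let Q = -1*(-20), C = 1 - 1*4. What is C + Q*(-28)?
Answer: -563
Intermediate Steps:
C = -3 (C = 1 - 4 = -3)
Q = 20
C + Q*(-28) = -3 + 20*(-28) = -3 - 560 = -563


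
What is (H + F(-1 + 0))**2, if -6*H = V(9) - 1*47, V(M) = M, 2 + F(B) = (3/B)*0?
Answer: 169/9 ≈ 18.778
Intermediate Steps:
F(B) = -2 (F(B) = -2 + (3/B)*0 = -2 + 0 = -2)
H = 19/3 (H = -(9 - 1*47)/6 = -(9 - 47)/6 = -1/6*(-38) = 19/3 ≈ 6.3333)
(H + F(-1 + 0))**2 = (19/3 - 2)**2 = (13/3)**2 = 169/9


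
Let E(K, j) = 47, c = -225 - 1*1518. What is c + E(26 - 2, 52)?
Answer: -1696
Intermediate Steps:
c = -1743 (c = -225 - 1518 = -1743)
c + E(26 - 2, 52) = -1743 + 47 = -1696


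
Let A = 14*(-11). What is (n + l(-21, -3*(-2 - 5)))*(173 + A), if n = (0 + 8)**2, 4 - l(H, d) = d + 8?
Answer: 741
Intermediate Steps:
l(H, d) = -4 - d (l(H, d) = 4 - (d + 8) = 4 - (8 + d) = 4 + (-8 - d) = -4 - d)
n = 64 (n = 8**2 = 64)
A = -154
(n + l(-21, -3*(-2 - 5)))*(173 + A) = (64 + (-4 - (-3)*(-2 - 5)))*(173 - 154) = (64 + (-4 - (-3)*(-7)))*19 = (64 + (-4 - 1*21))*19 = (64 + (-4 - 21))*19 = (64 - 25)*19 = 39*19 = 741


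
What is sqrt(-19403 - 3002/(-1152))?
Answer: I*sqrt(11174627)/24 ≈ 139.29*I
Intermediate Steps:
sqrt(-19403 - 3002/(-1152)) = sqrt(-19403 - 3002*(-1/1152)) = sqrt(-19403 + 1501/576) = sqrt(-11174627/576) = I*sqrt(11174627)/24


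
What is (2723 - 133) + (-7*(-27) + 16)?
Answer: 2795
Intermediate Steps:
(2723 - 133) + (-7*(-27) + 16) = 2590 + (189 + 16) = 2590 + 205 = 2795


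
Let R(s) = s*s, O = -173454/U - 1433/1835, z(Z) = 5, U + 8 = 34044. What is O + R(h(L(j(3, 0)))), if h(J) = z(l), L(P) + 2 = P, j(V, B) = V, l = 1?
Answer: 597169911/31228030 ≈ 19.123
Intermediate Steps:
U = 34036 (U = -8 + 34044 = 34036)
L(P) = -2 + P
h(J) = 5
O = -183530839/31228030 (O = -173454/34036 - 1433/1835 = -173454*1/34036 - 1433*1/1835 = -86727/17018 - 1433/1835 = -183530839/31228030 ≈ -5.8771)
R(s) = s²
O + R(h(L(j(3, 0)))) = -183530839/31228030 + 5² = -183530839/31228030 + 25 = 597169911/31228030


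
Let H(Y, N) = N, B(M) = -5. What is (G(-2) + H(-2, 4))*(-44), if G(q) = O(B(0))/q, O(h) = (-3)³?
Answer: -770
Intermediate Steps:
O(h) = -27
G(q) = -27/q
(G(-2) + H(-2, 4))*(-44) = (-27/(-2) + 4)*(-44) = (-27*(-½) + 4)*(-44) = (27/2 + 4)*(-44) = (35/2)*(-44) = -770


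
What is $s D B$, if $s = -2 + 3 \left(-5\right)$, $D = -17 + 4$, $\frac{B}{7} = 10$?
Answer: $15470$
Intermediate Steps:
$B = 70$ ($B = 7 \cdot 10 = 70$)
$D = -13$
$s = -17$ ($s = -2 - 15 = -17$)
$s D B = \left(-17\right) \left(-13\right) 70 = 221 \cdot 70 = 15470$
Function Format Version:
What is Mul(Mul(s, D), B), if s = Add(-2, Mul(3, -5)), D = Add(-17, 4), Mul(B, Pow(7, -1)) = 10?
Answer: 15470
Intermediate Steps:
B = 70 (B = Mul(7, 10) = 70)
D = -13
s = -17 (s = Add(-2, -15) = -17)
Mul(Mul(s, D), B) = Mul(Mul(-17, -13), 70) = Mul(221, 70) = 15470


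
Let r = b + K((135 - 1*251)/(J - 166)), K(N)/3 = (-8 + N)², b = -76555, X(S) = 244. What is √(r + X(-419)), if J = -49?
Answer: I*√3519757527/215 ≈ 275.94*I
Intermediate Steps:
K(N) = 3*(-8 + N)²
r = -3531036427/46225 (r = -76555 + 3*(-8 + (135 - 1*251)/(-49 - 166))² = -76555 + 3*(-8 + (135 - 251)/(-215))² = -76555 + 3*(-8 - 116*(-1/215))² = -76555 + 3*(-8 + 116/215)² = -76555 + 3*(-1604/215)² = -76555 + 3*(2572816/46225) = -76555 + 7718448/46225 = -3531036427/46225 ≈ -76388.)
√(r + X(-419)) = √(-3531036427/46225 + 244) = √(-3519757527/46225) = I*√3519757527/215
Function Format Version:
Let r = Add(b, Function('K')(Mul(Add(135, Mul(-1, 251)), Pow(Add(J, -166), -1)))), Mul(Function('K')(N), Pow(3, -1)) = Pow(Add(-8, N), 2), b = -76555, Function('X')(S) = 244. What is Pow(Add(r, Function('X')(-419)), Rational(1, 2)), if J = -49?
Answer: Mul(Rational(1, 215), I, Pow(3519757527, Rational(1, 2))) ≈ Mul(275.94, I)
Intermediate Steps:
Function('K')(N) = Mul(3, Pow(Add(-8, N), 2))
r = Rational(-3531036427, 46225) (r = Add(-76555, Mul(3, Pow(Add(-8, Mul(Add(135, Mul(-1, 251)), Pow(Add(-49, -166), -1))), 2))) = Add(-76555, Mul(3, Pow(Add(-8, Mul(Add(135, -251), Pow(-215, -1))), 2))) = Add(-76555, Mul(3, Pow(Add(-8, Mul(-116, Rational(-1, 215))), 2))) = Add(-76555, Mul(3, Pow(Add(-8, Rational(116, 215)), 2))) = Add(-76555, Mul(3, Pow(Rational(-1604, 215), 2))) = Add(-76555, Mul(3, Rational(2572816, 46225))) = Add(-76555, Rational(7718448, 46225)) = Rational(-3531036427, 46225) ≈ -76388.)
Pow(Add(r, Function('X')(-419)), Rational(1, 2)) = Pow(Add(Rational(-3531036427, 46225), 244), Rational(1, 2)) = Pow(Rational(-3519757527, 46225), Rational(1, 2)) = Mul(Rational(1, 215), I, Pow(3519757527, Rational(1, 2)))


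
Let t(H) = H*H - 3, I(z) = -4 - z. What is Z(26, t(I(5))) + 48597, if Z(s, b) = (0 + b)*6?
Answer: 49065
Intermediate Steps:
t(H) = -3 + H² (t(H) = H² - 3 = -3 + H²)
Z(s, b) = 6*b (Z(s, b) = b*6 = 6*b)
Z(26, t(I(5))) + 48597 = 6*(-3 + (-4 - 1*5)²) + 48597 = 6*(-3 + (-4 - 5)²) + 48597 = 6*(-3 + (-9)²) + 48597 = 6*(-3 + 81) + 48597 = 6*78 + 48597 = 468 + 48597 = 49065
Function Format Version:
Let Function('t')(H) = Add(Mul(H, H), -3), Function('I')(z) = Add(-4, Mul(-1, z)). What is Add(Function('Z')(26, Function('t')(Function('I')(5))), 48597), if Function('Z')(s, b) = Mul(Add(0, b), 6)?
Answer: 49065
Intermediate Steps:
Function('t')(H) = Add(-3, Pow(H, 2)) (Function('t')(H) = Add(Pow(H, 2), -3) = Add(-3, Pow(H, 2)))
Function('Z')(s, b) = Mul(6, b) (Function('Z')(s, b) = Mul(b, 6) = Mul(6, b))
Add(Function('Z')(26, Function('t')(Function('I')(5))), 48597) = Add(Mul(6, Add(-3, Pow(Add(-4, Mul(-1, 5)), 2))), 48597) = Add(Mul(6, Add(-3, Pow(Add(-4, -5), 2))), 48597) = Add(Mul(6, Add(-3, Pow(-9, 2))), 48597) = Add(Mul(6, Add(-3, 81)), 48597) = Add(Mul(6, 78), 48597) = Add(468, 48597) = 49065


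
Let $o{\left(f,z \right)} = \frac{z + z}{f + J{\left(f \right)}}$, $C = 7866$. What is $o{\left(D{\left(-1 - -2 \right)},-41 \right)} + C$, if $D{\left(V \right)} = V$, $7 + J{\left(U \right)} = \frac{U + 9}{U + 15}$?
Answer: $\frac{338894}{43} \approx 7881.3$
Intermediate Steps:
$J{\left(U \right)} = -7 + \frac{9 + U}{15 + U}$ ($J{\left(U \right)} = -7 + \frac{U + 9}{U + 15} = -7 + \frac{9 + U}{15 + U}$)
$o{\left(f,z \right)} = \frac{2 z}{f + \frac{6 \left(-16 - f\right)}{15 + f}}$ ($o{\left(f,z \right)} = \frac{z + z}{f + \frac{6 \left(-16 - f\right)}{15 + f}} = \frac{2 z}{f + \frac{6 \left(-16 - f\right)}{15 + f}}$)
$o{\left(D{\left(-1 - -2 \right)},-41 \right)} + C = 2 \left(-41\right) \frac{1}{-96 + \left(-1 - -2\right)^{2} + 9 \left(-1 - -2\right)} \left(15 - -1\right) + 7866 = 2 \left(-41\right) \frac{1}{-96 + \left(-1 + 2\right)^{2} + 9 \left(-1 + 2\right)} \left(15 + \left(-1 + 2\right)\right) + 7866 = 2 \left(-41\right) \frac{1}{-96 + 1^{2} + 9 \cdot 1} \left(15 + 1\right) + 7866 = 2 \left(-41\right) \frac{1}{-96 + 1 + 9} \cdot 16 + 7866 = 2 \left(-41\right) \frac{1}{-86} \cdot 16 + 7866 = 2 \left(-41\right) \left(- \frac{1}{86}\right) 16 + 7866 = \frac{656}{43} + 7866 = \frac{338894}{43}$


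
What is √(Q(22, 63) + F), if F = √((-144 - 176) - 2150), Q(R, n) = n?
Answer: √(63 + I*√2470) ≈ 8.463 + 2.9363*I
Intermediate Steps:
F = I*√2470 (F = √(-320 - 2150) = √(-2470) = I*√2470 ≈ 49.699*I)
√(Q(22, 63) + F) = √(63 + I*√2470)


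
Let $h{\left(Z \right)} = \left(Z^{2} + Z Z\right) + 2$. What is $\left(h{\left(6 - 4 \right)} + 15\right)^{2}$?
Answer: $625$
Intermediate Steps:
$h{\left(Z \right)} = 2 + 2 Z^{2}$ ($h{\left(Z \right)} = \left(Z^{2} + Z^{2}\right) + 2 = 2 Z^{2} + 2 = 2 + 2 Z^{2}$)
$\left(h{\left(6 - 4 \right)} + 15\right)^{2} = \left(\left(2 + 2 \left(6 - 4\right)^{2}\right) + 15\right)^{2} = \left(\left(2 + 2 \cdot 2^{2}\right) + 15\right)^{2} = \left(\left(2 + 2 \cdot 4\right) + 15\right)^{2} = \left(\left(2 + 8\right) + 15\right)^{2} = \left(10 + 15\right)^{2} = 25^{2} = 625$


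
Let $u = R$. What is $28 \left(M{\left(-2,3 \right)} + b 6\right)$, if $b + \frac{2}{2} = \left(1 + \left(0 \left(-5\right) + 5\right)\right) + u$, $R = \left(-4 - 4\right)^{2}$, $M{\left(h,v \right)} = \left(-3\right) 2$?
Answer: $11424$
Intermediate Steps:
$M{\left(h,v \right)} = -6$
$R = 64$ ($R = \left(-8\right)^{2} = 64$)
$u = 64$
$b = 69$ ($b = -1 + \left(\left(1 + \left(0 \left(-5\right) + 5\right)\right) + 64\right) = -1 + \left(\left(1 + \left(0 + 5\right)\right) + 64\right) = -1 + \left(\left(1 + 5\right) + 64\right) = -1 + \left(6 + 64\right) = -1 + 70 = 69$)
$28 \left(M{\left(-2,3 \right)} + b 6\right) = 28 \left(-6 + 69 \cdot 6\right) = 28 \left(-6 + 414\right) = 28 \cdot 408 = 11424$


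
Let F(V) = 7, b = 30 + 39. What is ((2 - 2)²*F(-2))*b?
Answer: 0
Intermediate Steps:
b = 69
((2 - 2)²*F(-2))*b = ((2 - 2)²*7)*69 = (0²*7)*69 = (0*7)*69 = 0*69 = 0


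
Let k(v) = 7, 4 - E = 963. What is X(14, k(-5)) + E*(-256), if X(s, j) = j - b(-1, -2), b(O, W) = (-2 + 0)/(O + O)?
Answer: 245510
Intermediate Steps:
E = -959 (E = 4 - 1*963 = 4 - 963 = -959)
b(O, W) = -1/O (b(O, W) = -2*1/(2*O) = -1/O)
X(s, j) = -1 + j (X(s, j) = j - (-1)/(-1) = j - (-1)*(-1) = j - 1*1 = j - 1 = -1 + j)
X(14, k(-5)) + E*(-256) = (-1 + 7) - 959*(-256) = 6 + 245504 = 245510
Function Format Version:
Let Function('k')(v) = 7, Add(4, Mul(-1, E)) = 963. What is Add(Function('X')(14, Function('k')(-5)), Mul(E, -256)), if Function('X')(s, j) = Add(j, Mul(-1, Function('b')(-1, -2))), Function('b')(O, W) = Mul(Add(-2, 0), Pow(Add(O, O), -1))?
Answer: 245510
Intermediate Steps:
E = -959 (E = Add(4, Mul(-1, 963)) = Add(4, -963) = -959)
Function('b')(O, W) = Mul(-1, Pow(O, -1)) (Function('b')(O, W) = Mul(-2, Pow(Mul(2, O), -1)) = Mul(-2, Mul(Rational(1, 2), Pow(O, -1))) = Mul(-1, Pow(O, -1)))
Function('X')(s, j) = Add(-1, j) (Function('X')(s, j) = Add(j, Mul(-1, Mul(-1, Pow(-1, -1)))) = Add(j, Mul(-1, Mul(-1, -1))) = Add(j, Mul(-1, 1)) = Add(j, -1) = Add(-1, j))
Add(Function('X')(14, Function('k')(-5)), Mul(E, -256)) = Add(Add(-1, 7), Mul(-959, -256)) = Add(6, 245504) = 245510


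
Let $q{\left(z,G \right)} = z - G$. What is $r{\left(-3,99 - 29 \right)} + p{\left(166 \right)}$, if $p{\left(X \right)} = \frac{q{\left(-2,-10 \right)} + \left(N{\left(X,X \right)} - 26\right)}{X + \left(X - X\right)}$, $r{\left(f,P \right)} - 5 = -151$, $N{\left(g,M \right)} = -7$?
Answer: $- \frac{24261}{166} \approx -146.15$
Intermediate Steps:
$r{\left(f,P \right)} = -146$ ($r{\left(f,P \right)} = 5 - 151 = -146$)
$p{\left(X \right)} = - \frac{25}{X}$ ($p{\left(X \right)} = \frac{\left(-2 - -10\right) - 33}{X + \left(X - X\right)} = \frac{\left(-2 + 10\right) - 33}{X + 0} = \frac{8 - 33}{X} = - \frac{25}{X}$)
$r{\left(-3,99 - 29 \right)} + p{\left(166 \right)} = -146 - \frac{25}{166} = - \frac{24261}{166}$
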